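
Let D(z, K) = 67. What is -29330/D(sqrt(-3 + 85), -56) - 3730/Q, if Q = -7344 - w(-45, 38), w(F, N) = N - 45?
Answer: -214944300/491579 ≈ -437.25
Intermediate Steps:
w(F, N) = -45 + N
Q = -7337 (Q = -7344 - (-45 + 38) = -7344 - 1*(-7) = -7344 + 7 = -7337)
-29330/D(sqrt(-3 + 85), -56) - 3730/Q = -29330/67 - 3730/(-7337) = -29330*1/67 - 3730*(-1/7337) = -29330/67 + 3730/7337 = -214944300/491579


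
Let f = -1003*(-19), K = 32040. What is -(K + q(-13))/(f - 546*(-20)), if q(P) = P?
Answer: -32027/29977 ≈ -1.0684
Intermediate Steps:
f = 19057
-(K + q(-13))/(f - 546*(-20)) = -(32040 - 13)/(19057 - 546*(-20)) = -32027/(19057 + 10920) = -32027/29977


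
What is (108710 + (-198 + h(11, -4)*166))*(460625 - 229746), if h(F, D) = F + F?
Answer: 25896312156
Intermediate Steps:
h(F, D) = 2*F
(108710 + (-198 + h(11, -4)*166))*(460625 - 229746) = (108710 + (-198 + (2*11)*166))*(460625 - 229746) = (108710 + (-198 + 22*166))*230879 = (108710 + (-198 + 3652))*230879 = (108710 + 3454)*230879 = 112164*230879 = 25896312156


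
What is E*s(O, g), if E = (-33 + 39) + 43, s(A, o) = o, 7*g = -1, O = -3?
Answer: -7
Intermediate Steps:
g = -⅐ (g = (⅐)*(-1) = -⅐ ≈ -0.14286)
E = 49 (E = 6 + 43 = 49)
E*s(O, g) = 49*(-⅐) = -7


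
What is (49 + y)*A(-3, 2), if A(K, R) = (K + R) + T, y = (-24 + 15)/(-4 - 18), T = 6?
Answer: 5435/22 ≈ 247.05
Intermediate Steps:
y = 9/22 (y = -9/(-22) = -9*(-1/22) = 9/22 ≈ 0.40909)
A(K, R) = 6 + K + R (A(K, R) = (K + R) + 6 = 6 + K + R)
(49 + y)*A(-3, 2) = (49 + 9/22)*(6 - 3 + 2) = (1087/22)*5 = 5435/22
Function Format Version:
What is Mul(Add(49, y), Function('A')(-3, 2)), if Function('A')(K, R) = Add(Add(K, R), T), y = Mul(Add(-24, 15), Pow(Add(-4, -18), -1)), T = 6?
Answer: Rational(5435, 22) ≈ 247.05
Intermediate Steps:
y = Rational(9, 22) (y = Mul(-9, Pow(-22, -1)) = Mul(-9, Rational(-1, 22)) = Rational(9, 22) ≈ 0.40909)
Function('A')(K, R) = Add(6, K, R) (Function('A')(K, R) = Add(Add(K, R), 6) = Add(6, K, R))
Mul(Add(49, y), Function('A')(-3, 2)) = Mul(Add(49, Rational(9, 22)), Add(6, -3, 2)) = Mul(Rational(1087, 22), 5) = Rational(5435, 22)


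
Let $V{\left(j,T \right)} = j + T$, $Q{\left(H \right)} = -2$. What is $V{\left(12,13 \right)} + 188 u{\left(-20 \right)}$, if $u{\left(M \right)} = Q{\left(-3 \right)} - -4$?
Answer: $401$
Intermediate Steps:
$V{\left(j,T \right)} = T + j$
$u{\left(M \right)} = 2$ ($u{\left(M \right)} = -2 - -4 = -2 + 4 = 2$)
$V{\left(12,13 \right)} + 188 u{\left(-20 \right)} = \left(13 + 12\right) + 188 \cdot 2 = 25 + 376 = 401$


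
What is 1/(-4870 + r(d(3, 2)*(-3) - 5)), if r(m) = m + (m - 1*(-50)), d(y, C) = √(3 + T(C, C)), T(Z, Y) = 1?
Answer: -1/4842 ≈ -0.00020653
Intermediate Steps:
d(y, C) = 2 (d(y, C) = √(3 + 1) = √4 = 2)
r(m) = 50 + 2*m (r(m) = m + (m + 50) = m + (50 + m) = 50 + 2*m)
1/(-4870 + r(d(3, 2)*(-3) - 5)) = 1/(-4870 + (50 + 2*(2*(-3) - 5))) = 1/(-4870 + (50 + 2*(-6 - 5))) = 1/(-4870 + (50 + 2*(-11))) = 1/(-4870 + (50 - 22)) = 1/(-4870 + 28) = 1/(-4842) = -1/4842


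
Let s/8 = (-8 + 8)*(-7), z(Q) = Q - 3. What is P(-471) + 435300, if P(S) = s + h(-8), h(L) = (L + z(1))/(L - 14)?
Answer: 4788305/11 ≈ 4.3530e+5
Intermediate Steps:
z(Q) = -3 + Q
h(L) = (-2 + L)/(-14 + L) (h(L) = (L + (-3 + 1))/(L - 14) = (L - 2)/(-14 + L) = (-2 + L)/(-14 + L))
s = 0 (s = 8*((-8 + 8)*(-7)) = 8*(0*(-7)) = 8*0 = 0)
P(S) = 5/11 (P(S) = 0 + (-2 - 8)/(-14 - 8) = 0 - 10/(-22) = 0 - 1/22*(-10) = 0 + 5/11 = 5/11)
P(-471) + 435300 = 5/11 + 435300 = 4788305/11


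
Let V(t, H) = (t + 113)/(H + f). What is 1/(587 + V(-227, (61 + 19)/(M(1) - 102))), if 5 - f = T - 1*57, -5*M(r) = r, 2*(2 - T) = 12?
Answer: 877/513266 ≈ 0.0017087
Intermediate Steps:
T = -4 (T = 2 - ½*12 = 2 - 6 = -4)
M(r) = -r/5
f = 66 (f = 5 - (-4 - 1*57) = 5 - (-4 - 57) = 5 - 1*(-61) = 5 + 61 = 66)
V(t, H) = (113 + t)/(66 + H) (V(t, H) = (t + 113)/(H + 66) = (113 + t)/(66 + H))
1/(587 + V(-227, (61 + 19)/(M(1) - 102))) = 1/(587 + (113 - 227)/(66 + (61 + 19)/(-⅕*1 - 102))) = 1/(587 - 114/(66 + 80/(-⅕ - 102))) = 1/(587 - 114/(66 + 80/(-511/5))) = 1/(587 - 114/(66 + 80*(-5/511))) = 1/(587 - 114/(66 - 400/511)) = 1/(587 - 114/(33326/511)) = 1/(587 + (511/33326)*(-114)) = 1/(587 - 1533/877) = 1/(513266/877) = 877/513266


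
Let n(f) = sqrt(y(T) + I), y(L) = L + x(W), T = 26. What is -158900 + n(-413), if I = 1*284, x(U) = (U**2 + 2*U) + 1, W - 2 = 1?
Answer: -158900 + sqrt(326) ≈ -1.5888e+5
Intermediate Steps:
W = 3 (W = 2 + 1 = 3)
x(U) = 1 + U**2 + 2*U
y(L) = 16 + L (y(L) = L + (1 + 3**2 + 2*3) = L + (1 + 9 + 6) = L + 16 = 16 + L)
I = 284
n(f) = sqrt(326) (n(f) = sqrt((16 + 26) + 284) = sqrt(42 + 284) = sqrt(326))
-158900 + n(-413) = -158900 + sqrt(326)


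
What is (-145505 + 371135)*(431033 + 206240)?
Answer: 143787906990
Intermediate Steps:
(-145505 + 371135)*(431033 + 206240) = 225630*637273 = 143787906990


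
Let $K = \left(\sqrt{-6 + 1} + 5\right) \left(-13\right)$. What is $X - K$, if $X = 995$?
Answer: $1060 + 13 i \sqrt{5} \approx 1060.0 + 29.069 i$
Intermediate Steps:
$K = -65 - 13 i \sqrt{5}$ ($K = \left(\sqrt{-5} + 5\right) \left(-13\right) = \left(i \sqrt{5} + 5\right) \left(-13\right) = \left(5 + i \sqrt{5}\right) \left(-13\right) = -65 - 13 i \sqrt{5} \approx -65.0 - 29.069 i$)
$X - K = 995 - \left(-65 - 13 i \sqrt{5}\right) = 995 + \left(65 + 13 i \sqrt{5}\right) = 1060 + 13 i \sqrt{5}$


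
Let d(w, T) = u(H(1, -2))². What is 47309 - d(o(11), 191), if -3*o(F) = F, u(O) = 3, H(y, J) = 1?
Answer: 47300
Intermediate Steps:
o(F) = -F/3
d(w, T) = 9 (d(w, T) = 3² = 9)
47309 - d(o(11), 191) = 47309 - 1*9 = 47309 - 9 = 47300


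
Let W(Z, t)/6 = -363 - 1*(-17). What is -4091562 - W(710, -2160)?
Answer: -4089486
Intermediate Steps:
W(Z, t) = -2076 (W(Z, t) = 6*(-363 - 1*(-17)) = 6*(-363 + 17) = 6*(-346) = -2076)
-4091562 - W(710, -2160) = -4091562 - 1*(-2076) = -4091562 + 2076 = -4089486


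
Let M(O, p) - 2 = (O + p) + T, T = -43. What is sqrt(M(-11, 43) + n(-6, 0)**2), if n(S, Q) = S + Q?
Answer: 3*sqrt(3) ≈ 5.1962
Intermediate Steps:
M(O, p) = -41 + O + p (M(O, p) = 2 + ((O + p) - 43) = 2 + (-43 + O + p) = -41 + O + p)
n(S, Q) = Q + S
sqrt(M(-11, 43) + n(-6, 0)**2) = sqrt((-41 - 11 + 43) + (0 - 6)**2) = sqrt(-9 + (-6)**2) = sqrt(-9 + 36) = sqrt(27) = 3*sqrt(3)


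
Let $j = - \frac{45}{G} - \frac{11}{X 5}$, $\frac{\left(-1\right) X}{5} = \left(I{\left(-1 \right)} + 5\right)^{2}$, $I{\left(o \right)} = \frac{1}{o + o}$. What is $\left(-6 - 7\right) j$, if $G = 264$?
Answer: $\frac{344539}{178200} \approx 1.9334$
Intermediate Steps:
$I{\left(o \right)} = \frac{1}{2 o}$
$X = - \frac{405}{4}$ ($X = - 5 \left(\frac{1}{2 \left(-1\right)} + 5\right)^{2} = - 5 \left(\frac{1}{2} \left(-1\right) + 5\right)^{2} = - 5 \left(- \frac{1}{2} + 5\right)^{2} = - 5 \left(\frac{9}{2}\right)^{2} = \left(-5\right) \frac{81}{4} = - \frac{405}{4} \approx -101.25$)
$j = - \frac{26503}{178200}$ ($j = - \frac{45}{264} - \frac{11}{\left(- \frac{405}{4}\right) 5} = \left(-45\right) \frac{1}{264} - \frac{11}{- \frac{2025}{4}} = - \frac{15}{88} - - \frac{44}{2025} = - \frac{15}{88} + \frac{44}{2025} = - \frac{26503}{178200} \approx -0.14873$)
$\left(-6 - 7\right) j = \left(-6 - 7\right) \left(- \frac{26503}{178200}\right) = \left(-13\right) \left(- \frac{26503}{178200}\right) = \frac{344539}{178200}$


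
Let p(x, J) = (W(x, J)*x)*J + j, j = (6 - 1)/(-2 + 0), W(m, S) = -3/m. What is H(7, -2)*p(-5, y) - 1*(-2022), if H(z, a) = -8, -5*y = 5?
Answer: 2018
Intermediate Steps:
y = -1 (y = -1/5*5 = -1)
j = -5/2 (j = 5/(-2) = 5*(-1/2) = -5/2 ≈ -2.5000)
p(x, J) = -5/2 - 3*J (p(x, J) = ((-3/x)*x)*J - 5/2 = -3*J - 5/2 = -5/2 - 3*J)
H(7, -2)*p(-5, y) - 1*(-2022) = -8*(-5/2 - 3*(-1)) - 1*(-2022) = -8*(-5/2 + 3) + 2022 = -8*1/2 + 2022 = -4 + 2022 = 2018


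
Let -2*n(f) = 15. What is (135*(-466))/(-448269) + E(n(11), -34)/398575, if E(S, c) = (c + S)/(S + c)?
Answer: 8358267173/59556272225 ≈ 0.14034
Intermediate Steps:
n(f) = -15/2 (n(f) = -½*15 = -15/2)
E(S, c) = 1 (E(S, c) = (S + c)/(S + c) = 1)
(135*(-466))/(-448269) + E(n(11), -34)/398575 = (135*(-466))/(-448269) + 1/398575 = -62910*(-1/448269) + 1*(1/398575) = 20970/149423 + 1/398575 = 8358267173/59556272225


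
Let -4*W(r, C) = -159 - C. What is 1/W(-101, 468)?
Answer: 4/627 ≈ 0.0063796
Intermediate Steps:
W(r, C) = 159/4 + C/4 (W(r, C) = -(-159 - C)/4 = 159/4 + C/4)
1/W(-101, 468) = 1/(159/4 + (¼)*468) = 1/(159/4 + 117) = 1/(627/4) = 4/627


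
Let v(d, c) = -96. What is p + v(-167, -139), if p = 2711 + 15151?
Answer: 17766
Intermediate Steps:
p = 17862
p + v(-167, -139) = 17862 - 96 = 17766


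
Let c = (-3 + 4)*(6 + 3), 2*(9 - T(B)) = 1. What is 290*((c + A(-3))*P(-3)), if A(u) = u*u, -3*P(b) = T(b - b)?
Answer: -14790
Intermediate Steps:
T(B) = 17/2 (T(B) = 9 - 1/2*1 = 9 - 1/2 = 17/2)
P(b) = -17/6 (P(b) = -1/3*17/2 = -17/6)
A(u) = u**2
c = 9 (c = 1*9 = 9)
290*((c + A(-3))*P(-3)) = 290*((9 + (-3)**2)*(-17/6)) = 290*((9 + 9)*(-17/6)) = 290*(18*(-17/6)) = 290*(-51) = -14790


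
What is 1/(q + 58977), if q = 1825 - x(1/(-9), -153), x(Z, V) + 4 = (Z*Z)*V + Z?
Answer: 1/60808 ≈ 1.6445e-5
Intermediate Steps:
x(Z, V) = -4 + Z + V*Z² (x(Z, V) = -4 + ((Z*Z)*V + Z) = -4 + (Z²*V + Z) = -4 + (V*Z² + Z) = -4 + (Z + V*Z²) = -4 + Z + V*Z²)
q = 1831 (q = 1825 - (-4 + 1/(-9) - 153*(1/(-9))²) = 1825 - (-4 - ⅑ - 153*(-⅑)²) = 1825 - (-4 - ⅑ - 153*1/81) = 1825 - (-4 - ⅑ - 17/9) = 1825 - 1*(-6) = 1825 + 6 = 1831)
1/(q + 58977) = 1/(1831 + 58977) = 1/60808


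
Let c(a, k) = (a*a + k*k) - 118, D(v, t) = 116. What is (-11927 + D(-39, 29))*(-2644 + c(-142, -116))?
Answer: -364463838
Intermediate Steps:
c(a, k) = -118 + a**2 + k**2 (c(a, k) = (a**2 + k**2) - 118 = -118 + a**2 + k**2)
(-11927 + D(-39, 29))*(-2644 + c(-142, -116)) = (-11927 + 116)*(-2644 + (-118 + (-142)**2 + (-116)**2)) = -11811*(-2644 + (-118 + 20164 + 13456)) = -11811*(-2644 + 33502) = -11811*30858 = -364463838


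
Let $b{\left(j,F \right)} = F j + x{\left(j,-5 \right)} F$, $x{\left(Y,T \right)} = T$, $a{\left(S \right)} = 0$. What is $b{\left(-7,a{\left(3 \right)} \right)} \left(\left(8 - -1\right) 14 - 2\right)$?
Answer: $0$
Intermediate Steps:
$b{\left(j,F \right)} = - 5 F + F j$ ($b{\left(j,F \right)} = F j - 5 F = - 5 F + F j$)
$b{\left(-7,a{\left(3 \right)} \right)} \left(\left(8 - -1\right) 14 - 2\right) = 0 \left(-5 - 7\right) \left(\left(8 - -1\right) 14 - 2\right) = 0 \left(-12\right) \left(\left(8 + 1\right) 14 - 2\right) = 0 \left(9 \cdot 14 - 2\right) = 0 \left(126 - 2\right) = 0 \cdot 124 = 0$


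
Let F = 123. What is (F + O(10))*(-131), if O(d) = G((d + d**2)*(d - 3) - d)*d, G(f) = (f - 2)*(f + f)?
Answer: -1509345713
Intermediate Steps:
G(f) = 2*f*(-2 + f) (G(f) = (-2 + f)*(2*f) = 2*f*(-2 + f))
O(d) = 2*d*(-d + (-3 + d)*(d + d**2))*(-2 - d + (-3 + d)*(d + d**2)) (O(d) = (2*((d + d**2)*(d - 3) - d)*(-2 + ((d + d**2)*(d - 3) - d)))*d = (2*((d + d**2)*(-3 + d) - d)*(-2 + ((d + d**2)*(-3 + d) - d)))*d = (2*((-3 + d)*(d + d**2) - d)*(-2 + ((-3 + d)*(d + d**2) - d)))*d = (2*(-d + (-3 + d)*(d + d**2))*(-2 + (-d + (-3 + d)*(d + d**2))))*d = (2*(-d + (-3 + d)*(d + d**2))*(-2 - d + (-3 + d)*(d + d**2)))*d = 2*d*(-d + (-3 + d)*(d + d**2))*(-2 - d + (-3 + d)*(d + d**2)))
(F + O(10))*(-131) = (123 + 2*10**2*(2 + 10*(4 - 1*10**2 + 2*10))*(4 - 1*10**2 + 2*10))*(-131) = (123 + 2*100*(2 + 10*(4 - 1*100 + 20))*(4 - 1*100 + 20))*(-131) = (123 + 2*100*(2 + 10*(4 - 100 + 20))*(4 - 100 + 20))*(-131) = (123 + 2*100*(2 + 10*(-76))*(-76))*(-131) = (123 + 2*100*(2 - 760)*(-76))*(-131) = (123 + 2*100*(-758)*(-76))*(-131) = (123 + 11521600)*(-131) = 11521723*(-131) = -1509345713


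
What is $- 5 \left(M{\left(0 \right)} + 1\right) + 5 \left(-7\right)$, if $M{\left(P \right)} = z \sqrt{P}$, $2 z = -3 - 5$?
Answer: $-40$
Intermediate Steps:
$z = -4$ ($z = \frac{-3 - 5}{2} = \frac{1}{2} \left(-8\right) = -4$)
$M{\left(P \right)} = - 4 \sqrt{P}$
$- 5 \left(M{\left(0 \right)} + 1\right) + 5 \left(-7\right) = - 5 \left(- 4 \sqrt{0} + 1\right) + 5 \left(-7\right) = - 5 \left(\left(-4\right) 0 + 1\right) - 35 = - 5 \left(0 + 1\right) - 35 = \left(-5\right) 1 - 35 = -5 - 35 = -40$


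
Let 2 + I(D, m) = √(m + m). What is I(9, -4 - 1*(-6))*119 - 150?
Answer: -150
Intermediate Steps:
I(D, m) = -2 + √2*√m (I(D, m) = -2 + √(m + m) = -2 + √(2*m) = -2 + √2*√m)
I(9, -4 - 1*(-6))*119 - 150 = (-2 + √2*√(-4 - 1*(-6)))*119 - 150 = (-2 + √2*√(-4 + 6))*119 - 150 = (-2 + √2*√2)*119 - 150 = (-2 + 2)*119 - 150 = 0*119 - 150 = 0 - 150 = -150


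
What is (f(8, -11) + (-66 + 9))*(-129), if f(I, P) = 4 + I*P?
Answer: 18189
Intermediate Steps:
(f(8, -11) + (-66 + 9))*(-129) = ((4 + 8*(-11)) + (-66 + 9))*(-129) = ((4 - 88) - 57)*(-129) = (-84 - 57)*(-129) = -141*(-129) = 18189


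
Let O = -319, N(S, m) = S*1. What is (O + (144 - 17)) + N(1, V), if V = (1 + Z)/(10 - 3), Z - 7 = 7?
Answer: -191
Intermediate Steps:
Z = 14 (Z = 7 + 7 = 14)
V = 15/7 (V = (1 + 14)/(10 - 3) = 15/7 ≈ 2.1429)
N(S, m) = S
(O + (144 - 17)) + N(1, V) = (-319 + (144 - 17)) + 1 = (-319 + 127) + 1 = -192 + 1 = -191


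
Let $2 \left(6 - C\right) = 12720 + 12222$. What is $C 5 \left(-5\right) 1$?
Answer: $311625$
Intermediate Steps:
$C = -12465$ ($C = 6 - \frac{12720 + 12222}{2} = 6 - 12471 = -12465$)
$C 5 \left(-5\right) 1 = - 12465 \cdot 5 \left(-5\right) 1 = - 12465 \left(\left(-25\right) 1\right) = \left(-12465\right) \left(-25\right) = 311625$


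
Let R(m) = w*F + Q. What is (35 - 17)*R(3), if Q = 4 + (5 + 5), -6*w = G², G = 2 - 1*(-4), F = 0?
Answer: 252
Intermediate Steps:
G = 6 (G = 2 + 4 = 6)
w = -6 (w = -⅙*6² = -⅙*36 = -6)
Q = 14 (Q = 4 + 10 = 14)
R(m) = 14 (R(m) = -6*0 + 14 = 0 + 14 = 14)
(35 - 17)*R(3) = (35 - 17)*14 = 18*14 = 252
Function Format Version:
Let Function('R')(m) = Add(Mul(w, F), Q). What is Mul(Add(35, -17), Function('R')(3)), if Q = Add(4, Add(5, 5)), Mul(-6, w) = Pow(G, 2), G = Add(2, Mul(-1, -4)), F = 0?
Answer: 252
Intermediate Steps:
G = 6 (G = Add(2, 4) = 6)
w = -6 (w = Mul(Rational(-1, 6), Pow(6, 2)) = Mul(Rational(-1, 6), 36) = -6)
Q = 14 (Q = Add(4, 10) = 14)
Function('R')(m) = 14 (Function('R')(m) = Add(Mul(-6, 0), 14) = Add(0, 14) = 14)
Mul(Add(35, -17), Function('R')(3)) = Mul(Add(35, -17), 14) = Mul(18, 14) = 252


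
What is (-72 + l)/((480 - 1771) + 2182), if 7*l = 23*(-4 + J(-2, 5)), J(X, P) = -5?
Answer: -79/693 ≈ -0.11400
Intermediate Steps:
l = -207/7 (l = (23*(-4 - 5))/7 = (23*(-9))/7 = (⅐)*(-207) = -207/7 ≈ -29.571)
(-72 + l)/((480 - 1771) + 2182) = (-72 - 207/7)/((480 - 1771) + 2182) = -711/(7*(-1291 + 2182)) = -711/7/891 = -711/7*1/891 = -79/693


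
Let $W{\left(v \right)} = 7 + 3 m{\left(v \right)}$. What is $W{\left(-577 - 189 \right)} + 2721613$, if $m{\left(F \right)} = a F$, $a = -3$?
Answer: $2728514$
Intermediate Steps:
$m{\left(F \right)} = - 3 F$
$W{\left(v \right)} = 7 - 9 v$ ($W{\left(v \right)} = 7 + 3 \left(- 3 v\right) = 7 - 9 v$)
$W{\left(-577 - 189 \right)} + 2721613 = \left(7 - 9 \left(-577 - 189\right)\right) + 2721613 = \left(7 - -6894\right) + 2721613 = \left(7 + 6894\right) + 2721613 = 6901 + 2721613 = 2728514$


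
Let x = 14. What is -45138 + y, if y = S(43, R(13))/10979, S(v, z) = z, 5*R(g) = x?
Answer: -2477850496/54895 ≈ -45138.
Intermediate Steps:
R(g) = 14/5 (R(g) = (⅕)*14 = 14/5)
y = 14/54895 (y = (14/5)/10979 = (14/5)*(1/10979) = 14/54895 ≈ 0.00025503)
-45138 + y = -45138 + 14/54895 = -2477850496/54895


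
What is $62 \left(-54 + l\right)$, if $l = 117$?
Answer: $3906$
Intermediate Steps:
$62 \left(-54 + l\right) = 62 \left(-54 + 117\right) = 62 \cdot 63 = 3906$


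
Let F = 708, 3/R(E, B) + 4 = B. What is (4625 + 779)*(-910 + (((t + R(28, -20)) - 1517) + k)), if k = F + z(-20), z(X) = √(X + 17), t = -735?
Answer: -26524183/2 + 5404*I*√3 ≈ -1.3262e+7 + 9360.0*I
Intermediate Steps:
R(E, B) = 3/(-4 + B)
z(X) = √(17 + X)
k = 708 + I*√3 (k = 708 + √(17 - 20) = 708 + √(-3) = 708 + I*√3 ≈ 708.0 + 1.732*I)
(4625 + 779)*(-910 + (((t + R(28, -20)) - 1517) + k)) = (4625 + 779)*(-910 + (((-735 + 3/(-4 - 20)) - 1517) + (708 + I*√3))) = 5404*(-910 + (((-735 + 3/(-24)) - 1517) + (708 + I*√3))) = 5404*(-910 + (((-735 + 3*(-1/24)) - 1517) + (708 + I*√3))) = 5404*(-910 + (((-735 - ⅛) - 1517) + (708 + I*√3))) = 5404*(-910 + ((-5881/8 - 1517) + (708 + I*√3))) = 5404*(-910 + (-18017/8 + (708 + I*√3))) = 5404*(-910 + (-12353/8 + I*√3)) = 5404*(-19633/8 + I*√3) = -26524183/2 + 5404*I*√3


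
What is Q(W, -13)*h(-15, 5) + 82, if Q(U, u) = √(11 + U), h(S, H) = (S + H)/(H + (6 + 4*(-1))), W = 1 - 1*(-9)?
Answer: 82 - 10*√21/7 ≈ 75.453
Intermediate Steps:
W = 10 (W = 1 + 9 = 10)
h(S, H) = (H + S)/(2 + H) (h(S, H) = (H + S)/(H + (6 - 4)) = (H + S)/(H + 2) = (H + S)/(2 + H))
Q(W, -13)*h(-15, 5) + 82 = √(11 + 10)*((5 - 15)/(2 + 5)) + 82 = √21*(-10/7) + 82 = -10*√21/7 + 82 = 82 - 10*√21/7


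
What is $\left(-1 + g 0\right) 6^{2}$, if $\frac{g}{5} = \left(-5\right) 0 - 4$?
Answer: $-36$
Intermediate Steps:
$g = -20$ ($g = 5 \left(\left(-5\right) 0 - 4\right) = 5 \left(0 - 4\right) = 5 \left(-4\right) = -20$)
$\left(-1 + g 0\right) 6^{2} = \left(-1 - 0\right) 6^{2} = \left(-1 + 0\right) 36 = \left(-1\right) 36 = -36$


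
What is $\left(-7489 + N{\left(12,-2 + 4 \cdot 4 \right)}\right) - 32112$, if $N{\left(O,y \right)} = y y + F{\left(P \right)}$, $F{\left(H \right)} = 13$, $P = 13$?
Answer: $-39392$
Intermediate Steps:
$N{\left(O,y \right)} = 13 + y^{2}$ ($N{\left(O,y \right)} = y y + 13 = y^{2} + 13 = 13 + y^{2}$)
$\left(-7489 + N{\left(12,-2 + 4 \cdot 4 \right)}\right) - 32112 = \left(-7489 + \left(13 + \left(-2 + 4 \cdot 4\right)^{2}\right)\right) - 32112 = \left(-7489 + \left(13 + \left(-2 + 16\right)^{2}\right)\right) - 32112 = \left(-7489 + \left(13 + 14^{2}\right)\right) - 32112 = \left(-7489 + \left(13 + 196\right)\right) - 32112 = \left(-7489 + 209\right) - 32112 = -7280 - 32112 = -39392$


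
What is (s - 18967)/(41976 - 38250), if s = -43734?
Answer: -62701/3726 ≈ -16.828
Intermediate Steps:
(s - 18967)/(41976 - 38250) = (-43734 - 18967)/(41976 - 38250) = -62701/3726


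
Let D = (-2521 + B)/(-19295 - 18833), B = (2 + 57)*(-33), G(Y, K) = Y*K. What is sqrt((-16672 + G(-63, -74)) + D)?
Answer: I*sqrt(272801557749)/4766 ≈ 109.59*I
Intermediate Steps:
G(Y, K) = K*Y
B = -1947 (B = 59*(-33) = -1947)
D = 1117/9532 (D = (-2521 - 1947)/(-19295 - 18833) = -4468/(-38128) = -4468*(-1/38128) = 1117/9532 ≈ 0.11718)
sqrt((-16672 + G(-63, -74)) + D) = sqrt((-16672 - 74*(-63)) + 1117/9532) = sqrt((-16672 + 4662) + 1117/9532) = sqrt(-12010 + 1117/9532) = sqrt(-114478203/9532) = I*sqrt(272801557749)/4766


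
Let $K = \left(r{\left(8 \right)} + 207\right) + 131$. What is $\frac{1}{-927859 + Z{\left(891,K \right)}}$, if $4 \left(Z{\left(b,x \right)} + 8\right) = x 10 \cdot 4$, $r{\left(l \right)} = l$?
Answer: $- \frac{1}{924407} \approx -1.0818 \cdot 10^{-6}$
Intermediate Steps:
$K = 346$ ($K = \left(8 + 207\right) + 131 = 215 + 131 = 346$)
$Z{\left(b,x \right)} = -8 + 10 x$ ($Z{\left(b,x \right)} = -8 + \frac{x 10 \cdot 4}{4} = -8 + \frac{10 x 4}{4} = -8 + \frac{40 x}{4} = -8 + 10 x$)
$\frac{1}{-927859 + Z{\left(891,K \right)}} = \frac{1}{-927859 + \left(-8 + 10 \cdot 346\right)} = \frac{1}{-927859 + \left(-8 + 3460\right)} = \frac{1}{-927859 + 3452} = \frac{1}{-924407} = - \frac{1}{924407}$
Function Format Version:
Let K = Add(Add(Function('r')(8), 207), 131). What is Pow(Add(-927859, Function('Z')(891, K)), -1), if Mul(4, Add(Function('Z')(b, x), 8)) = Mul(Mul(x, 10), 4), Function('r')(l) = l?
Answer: Rational(-1, 924407) ≈ -1.0818e-6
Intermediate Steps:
K = 346 (K = Add(Add(8, 207), 131) = Add(215, 131) = 346)
Function('Z')(b, x) = Add(-8, Mul(10, x)) (Function('Z')(b, x) = Add(-8, Mul(Rational(1, 4), Mul(Mul(x, 10), 4))) = Add(-8, Mul(Rational(1, 4), Mul(Mul(10, x), 4))) = Add(-8, Mul(Rational(1, 4), Mul(40, x))) = Add(-8, Mul(10, x)))
Pow(Add(-927859, Function('Z')(891, K)), -1) = Pow(Add(-927859, Add(-8, Mul(10, 346))), -1) = Pow(Add(-927859, Add(-8, 3460)), -1) = Pow(Add(-927859, 3452), -1) = Pow(-924407, -1) = Rational(-1, 924407)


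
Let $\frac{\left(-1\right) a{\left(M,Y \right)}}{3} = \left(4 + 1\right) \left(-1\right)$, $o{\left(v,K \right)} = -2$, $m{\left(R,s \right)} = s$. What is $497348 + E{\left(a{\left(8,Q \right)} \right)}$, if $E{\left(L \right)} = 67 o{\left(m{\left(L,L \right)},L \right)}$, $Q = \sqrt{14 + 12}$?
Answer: $497214$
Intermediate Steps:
$Q = \sqrt{26} \approx 5.099$
$a{\left(M,Y \right)} = 15$ ($a{\left(M,Y \right)} = - 3 \left(4 + 1\right) \left(-1\right) = - 3 \cdot 5 \left(-1\right) = \left(-3\right) \left(-5\right) = 15$)
$E{\left(L \right)} = -134$ ($E{\left(L \right)} = 67 \left(-2\right) = -134$)
$497348 + E{\left(a{\left(8,Q \right)} \right)} = 497348 - 134 = 497214$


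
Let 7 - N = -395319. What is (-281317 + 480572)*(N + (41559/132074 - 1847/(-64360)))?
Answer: 66957364341176577429/850028264 ≈ 7.8771e+10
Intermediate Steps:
N = 395326 (N = 7 - 1*(-395319) = 7 + 395319 = 395326)
(-281317 + 480572)*(N + (41559/132074 - 1847/(-64360))) = (-281317 + 480572)*(395326 + (41559/132074 - 1847/(-64360))) = 199255*(395326 + (41559*(1/132074) - 1847*(-1/64360))) = 199255*(395326 + (41559/132074 + 1847/64360)) = 199255*(395326 + 1459338959/4250141320) = 199255*(1680192826809279/4250141320) = 66957364341176577429/850028264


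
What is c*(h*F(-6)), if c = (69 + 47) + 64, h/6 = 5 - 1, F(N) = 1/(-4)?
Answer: -1080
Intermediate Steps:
F(N) = -¼
h = 24 (h = 6*(5 - 1) = 6*4 = 24)
c = 180 (c = 116 + 64 = 180)
c*(h*F(-6)) = 180*(24*(-¼)) = 180*(-6) = -1080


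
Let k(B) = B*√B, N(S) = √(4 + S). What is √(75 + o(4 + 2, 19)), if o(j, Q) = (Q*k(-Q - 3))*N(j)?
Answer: √(75 - 836*I*√55) ≈ 56.015 - 55.342*I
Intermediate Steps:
k(B) = B^(3/2)
o(j, Q) = Q*(-3 - Q)^(3/2)*√(4 + j) (o(j, Q) = (Q*(-Q - 3)^(3/2))*√(4 + j) = (Q*(-3 - Q)^(3/2))*√(4 + j) = Q*(-3 - Q)^(3/2)*√(4 + j))
√(75 + o(4 + 2, 19)) = √(75 + 19*(-3 - 1*19)^(3/2)*√(4 + (4 + 2))) = √(75 + 19*(-3 - 19)^(3/2)*√(4 + 6)) = √(75 + 19*(-22)^(3/2)*√10) = √(75 + 19*(-22*I*√22)*√10) = √(75 - 836*I*√55)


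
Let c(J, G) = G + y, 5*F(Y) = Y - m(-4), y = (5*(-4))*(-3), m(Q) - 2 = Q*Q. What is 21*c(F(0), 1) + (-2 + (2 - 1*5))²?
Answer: 1306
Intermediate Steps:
m(Q) = 2 + Q² (m(Q) = 2 + Q*Q = 2 + Q²)
y = 60 (y = -20*(-3) = 60)
F(Y) = -18/5 + Y/5 (F(Y) = (Y - (2 + (-4)²))/5 = (Y - (2 + 16))/5 = (Y - 1*18)/5 = (Y - 18)/5 = (-18 + Y)/5 = -18/5 + Y/5)
c(J, G) = 60 + G (c(J, G) = G + 60 = 60 + G)
21*c(F(0), 1) + (-2 + (2 - 1*5))² = 21*(60 + 1) + (-2 + (2 - 1*5))² = 21*61 + (-2 + (2 - 5))² = 1281 + (-2 - 3)² = 1281 + (-5)² = 1281 + 25 = 1306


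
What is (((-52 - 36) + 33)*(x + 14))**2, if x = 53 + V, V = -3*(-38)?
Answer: 99102025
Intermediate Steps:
V = 114
x = 167 (x = 53 + 114 = 167)
(((-52 - 36) + 33)*(x + 14))**2 = (((-52 - 36) + 33)*(167 + 14))**2 = ((-88 + 33)*181)**2 = (-55*181)**2 = (-9955)**2 = 99102025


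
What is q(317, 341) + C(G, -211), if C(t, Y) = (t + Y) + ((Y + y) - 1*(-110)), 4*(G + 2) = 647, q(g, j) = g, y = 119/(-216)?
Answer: 35467/216 ≈ 164.20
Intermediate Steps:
y = -119/216 (y = 119*(-1/216) = -119/216 ≈ -0.55093)
G = 639/4 (G = -2 + (¼)*647 = -2 + 647/4 = 639/4 ≈ 159.75)
C(t, Y) = 23641/216 + t + 2*Y (C(t, Y) = (t + Y) + ((Y - 119/216) - 1*(-110)) = (Y + t) + ((-119/216 + Y) + 110) = (Y + t) + (23641/216 + Y) = 23641/216 + t + 2*Y)
q(317, 341) + C(G, -211) = 317 + (23641/216 + 639/4 + 2*(-211)) = 317 + (23641/216 + 639/4 - 422) = 317 - 33005/216 = 35467/216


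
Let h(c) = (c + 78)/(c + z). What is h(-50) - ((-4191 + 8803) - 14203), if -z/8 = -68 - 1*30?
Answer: 3519911/367 ≈ 9591.0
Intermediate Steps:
z = 784 (z = -8*(-68 - 1*30) = -8*(-68 - 30) = -8*(-98) = 784)
h(c) = (78 + c)/(784 + c) (h(c) = (c + 78)/(c + 784) = (78 + c)/(784 + c))
h(-50) - ((-4191 + 8803) - 14203) = (78 - 50)/(784 - 50) - ((-4191 + 8803) - 14203) = 28/734 - (4612 - 14203) = (1/734)*28 - 1*(-9591) = 14/367 + 9591 = 3519911/367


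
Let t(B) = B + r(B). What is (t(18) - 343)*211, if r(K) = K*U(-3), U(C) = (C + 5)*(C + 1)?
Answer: -83767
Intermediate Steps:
U(C) = (1 + C)*(5 + C) (U(C) = (5 + C)*(1 + C) = (1 + C)*(5 + C))
r(K) = -4*K (r(K) = K*(5 + (-3)² + 6*(-3)) = K*(5 + 9 - 18) = K*(-4) = -4*K)
t(B) = -3*B (t(B) = B - 4*B = -3*B)
(t(18) - 343)*211 = (-3*18 - 343)*211 = (-54 - 343)*211 = -397*211 = -83767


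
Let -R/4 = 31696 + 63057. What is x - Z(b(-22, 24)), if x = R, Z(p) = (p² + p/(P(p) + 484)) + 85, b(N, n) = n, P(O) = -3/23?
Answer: -4225381369/11129 ≈ -3.7967e+5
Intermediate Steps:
P(O) = -3/23 (P(O) = -3*1/23 = -3/23)
Z(p) = 85 + p² + 23*p/11129 (Z(p) = (p² + p/(-3/23 + 484)) + 85 = (p² + p/(11129/23)) + 85 = (p² + 23*p/11129) + 85 = 85 + p² + 23*p/11129)
R = -379012 (R = -4*(31696 + 63057) = -4*94753 = -379012)
x = -379012
x - Z(b(-22, 24)) = -379012 - (85 + 24² + (23/11129)*24) = -379012 - (85 + 576 + 552/11129) = -379012 - 1*7356821/11129 = -379012 - 7356821/11129 = -4225381369/11129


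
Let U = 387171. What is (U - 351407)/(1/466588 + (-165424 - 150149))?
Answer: -16687053232/147242574923 ≈ -0.11333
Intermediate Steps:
(U - 351407)/(1/466588 + (-165424 - 150149)) = (387171 - 351407)/(1/466588 + (-165424 - 150149)) = 35764/(1/466588 - 315573) = 35764/(-147242574923/466588) = 35764*(-466588/147242574923) = -16687053232/147242574923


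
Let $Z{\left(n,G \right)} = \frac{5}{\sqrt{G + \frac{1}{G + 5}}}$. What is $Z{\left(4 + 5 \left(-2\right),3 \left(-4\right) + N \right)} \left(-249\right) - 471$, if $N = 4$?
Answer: $-471 + 249 i \sqrt{3} \approx -471.0 + 431.28 i$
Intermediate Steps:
$Z{\left(n,G \right)} = \frac{5}{\sqrt{G + \frac{1}{5 + G}}}$
$Z{\left(4 + 5 \left(-2\right),3 \left(-4\right) + N \right)} \left(-249\right) - 471 = \frac{5}{\sqrt{1 + \left(3 \left(-4\right) + 4\right) \left(5 + \left(3 \left(-4\right) + 4\right)\right)} \frac{i \sqrt{3}}{3}} \left(-249\right) - 471 = \frac{5}{\sqrt{1 + \left(-12 + 4\right) \left(5 + \left(-12 + 4\right)\right)} \frac{i \sqrt{3}}{3}} \left(-249\right) - 471 = \frac{5}{\sqrt{1 - 8 \left(5 - 8\right)} \frac{i \sqrt{3}}{3}} \left(-249\right) - 471 = \frac{5}{\sqrt{1 - -24} \frac{i \sqrt{3}}{3}} \left(-249\right) - 471 = \frac{5}{\frac{1}{3} i \sqrt{3} \sqrt{1 + 24}} \left(-249\right) - 471 = \frac{5}{\frac{5}{3} i \sqrt{3}} \left(-249\right) - 471 = 5 \left(- \frac{i \sqrt{3}}{5}\right) \left(-249\right) - 471 = - i \sqrt{3} \left(-249\right) - 471 = 249 i \sqrt{3} - 471 = -471 + 249 i \sqrt{3}$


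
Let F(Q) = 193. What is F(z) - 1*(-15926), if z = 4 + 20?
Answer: 16119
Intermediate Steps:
z = 24
F(z) - 1*(-15926) = 193 - 1*(-15926) = 193 + 15926 = 16119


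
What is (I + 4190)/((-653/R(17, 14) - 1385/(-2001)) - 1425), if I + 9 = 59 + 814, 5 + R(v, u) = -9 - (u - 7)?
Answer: -3725862/1027091 ≈ -3.6276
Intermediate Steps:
R(v, u) = -7 - u (R(v, u) = -5 + (-9 - (u - 7)) = -5 + (-9 - (-7 + u)) = -5 + (-9 + (7 - u)) = -5 + (-2 - u) = -7 - u)
I = 864 (I = -9 + (59 + 814) = -9 + 873 = 864)
(I + 4190)/((-653/R(17, 14) - 1385/(-2001)) - 1425) = (864 + 4190)/((-653/(-7 - 1*14) - 1385/(-2001)) - 1425) = 5054/((-653/(-7 - 14) - 1385*(-1/2001)) - 1425) = 5054/((-653/(-21) + 1385/2001) - 1425) = 5054/((-653*(-1/21) + 1385/2001) - 1425) = 5054/((653/21 + 1385/2001) - 1425) = 5054/(445246/14007 - 1425) = 5054/(-19514729/14007) = 5054*(-14007/19514729) = -3725862/1027091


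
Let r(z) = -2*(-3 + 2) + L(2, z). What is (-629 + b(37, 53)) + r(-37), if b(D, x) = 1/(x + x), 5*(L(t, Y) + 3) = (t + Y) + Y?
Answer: -341527/530 ≈ -644.39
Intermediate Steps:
L(t, Y) = -3 + t/5 + 2*Y/5 (L(t, Y) = -3 + ((t + Y) + Y)/5 = -3 + ((Y + t) + Y)/5 = -3 + (t + 2*Y)/5 = -3 + (t/5 + 2*Y/5) = -3 + t/5 + 2*Y/5)
r(z) = -⅗ + 2*z/5 (r(z) = -2*(-3 + 2) + (-3 + (⅕)*2 + 2*z/5) = -2*(-1) + (-3 + ⅖ + 2*z/5) = 2 + (-13/5 + 2*z/5) = -⅗ + 2*z/5)
b(D, x) = 1/(2*x)
(-629 + b(37, 53)) + r(-37) = (-629 + (½)/53) + (-⅗ + (⅖)*(-37)) = (-629 + (½)*(1/53)) + (-⅗ - 74/5) = (-629 + 1/106) - 77/5 = -66673/106 - 77/5 = -341527/530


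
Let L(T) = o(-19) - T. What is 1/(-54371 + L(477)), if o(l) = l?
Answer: -1/54867 ≈ -1.8226e-5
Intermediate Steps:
L(T) = -19 - T
1/(-54371 + L(477)) = 1/(-54371 + (-19 - 1*477)) = 1/(-54371 + (-19 - 477)) = 1/(-54371 - 496) = 1/(-54867) = -1/54867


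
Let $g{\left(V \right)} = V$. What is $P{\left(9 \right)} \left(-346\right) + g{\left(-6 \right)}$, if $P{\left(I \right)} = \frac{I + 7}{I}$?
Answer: $- \frac{5590}{9} \approx -621.11$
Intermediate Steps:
$P{\left(I \right)} = \frac{7 + I}{I}$
$P{\left(9 \right)} \left(-346\right) + g{\left(-6 \right)} = \frac{7 + 9}{9} \left(-346\right) - 6 = \frac{1}{9} \cdot 16 \left(-346\right) - 6 = \frac{16}{9} \left(-346\right) - 6 = - \frac{5536}{9} - 6 = - \frac{5590}{9}$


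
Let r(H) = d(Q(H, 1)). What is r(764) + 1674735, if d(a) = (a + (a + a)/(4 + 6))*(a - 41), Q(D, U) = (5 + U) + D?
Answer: 2348331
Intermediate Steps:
Q(D, U) = 5 + D + U
d(a) = 6*a*(-41 + a)/5 (d(a) = (a + (2*a)/10)*(-41 + a) = (a + (2*a)*(⅒))*(-41 + a) = (a + a/5)*(-41 + a) = (6*a/5)*(-41 + a) = 6*a*(-41 + a)/5)
r(H) = 6*(-35 + H)*(6 + H)/5 (r(H) = 6*(5 + H + 1)*(-41 + (5 + H + 1))/5 = 6*(6 + H)*(-41 + (6 + H))/5 = 6*(6 + H)*(-35 + H)/5 = 6*(-35 + H)*(6 + H)/5)
r(764) + 1674735 = 6*(-35 + 764)*(6 + 764)/5 + 1674735 = (6/5)*729*770 + 1674735 = 673596 + 1674735 = 2348331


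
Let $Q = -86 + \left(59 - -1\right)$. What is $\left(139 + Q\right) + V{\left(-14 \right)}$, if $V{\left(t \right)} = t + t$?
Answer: $85$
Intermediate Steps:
$V{\left(t \right)} = 2 t$
$Q = -26$ ($Q = -86 + \left(59 + 1\right) = -86 + 60 = -26$)
$\left(139 + Q\right) + V{\left(-14 \right)} = \left(139 - 26\right) + 2 \left(-14\right) = 113 - 28 = 85$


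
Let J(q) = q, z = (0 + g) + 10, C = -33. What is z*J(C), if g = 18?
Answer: -924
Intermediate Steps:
z = 28 (z = (0 + 18) + 10 = 18 + 10 = 28)
z*J(C) = 28*(-33) = -924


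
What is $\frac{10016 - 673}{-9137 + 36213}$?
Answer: $\frac{9343}{27076} \approx 0.34507$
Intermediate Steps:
$\frac{10016 - 673}{-9137 + 36213} = \frac{9343}{27076}$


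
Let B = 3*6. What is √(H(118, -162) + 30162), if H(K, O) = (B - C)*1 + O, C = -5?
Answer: √30023 ≈ 173.27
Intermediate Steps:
B = 18
H(K, O) = 23 + O (H(K, O) = (18 - 1*(-5))*1 + O = (18 + 5)*1 + O = 23*1 + O = 23 + O)
√(H(118, -162) + 30162) = √((23 - 162) + 30162) = √(-139 + 30162) = √30023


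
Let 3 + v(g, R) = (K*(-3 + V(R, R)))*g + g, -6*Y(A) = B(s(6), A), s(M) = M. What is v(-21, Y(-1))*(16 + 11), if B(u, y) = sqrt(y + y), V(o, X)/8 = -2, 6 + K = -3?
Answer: -97605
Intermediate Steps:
K = -9 (K = -6 - 3 = -9)
V(o, X) = -16 (V(o, X) = 8*(-2) = -16)
B(u, y) = sqrt(2)*sqrt(y) (B(u, y) = sqrt(2*y) = sqrt(2)*sqrt(y))
Y(A) = -sqrt(2)*sqrt(A)/6
v(g, R) = -3 + 172*g (v(g, R) = -3 + ((-9*(-3 - 16))*g + g) = -3 + ((-9*(-19))*g + g) = -3 + (171*g + g) = -3 + 172*g)
v(-21, Y(-1))*(16 + 11) = (-3 + 172*(-21))*(16 + 11) = (-3 - 3612)*27 = -3615*27 = -97605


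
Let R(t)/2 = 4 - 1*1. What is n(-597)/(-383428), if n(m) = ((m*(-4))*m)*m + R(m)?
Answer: -425552349/191714 ≈ -2219.7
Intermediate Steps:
R(t) = 6 (R(t) = 2*(4 - 1*1) = 2*(4 - 1) = 2*3 = 6)
n(m) = 6 - 4*m³ (n(m) = ((m*(-4))*m)*m + 6 = ((-4*m)*m)*m + 6 = (-4*m²)*m + 6 = -4*m³ + 6 = 6 - 4*m³)
n(-597)/(-383428) = (6 - 4*(-597)³)/(-383428) = (6 - 4*(-212776173))*(-1/383428) = (6 + 851104692)*(-1/383428) = 851104698*(-1/383428) = -425552349/191714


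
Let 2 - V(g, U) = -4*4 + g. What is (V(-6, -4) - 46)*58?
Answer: -1276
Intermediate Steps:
V(g, U) = 18 - g (V(g, U) = 2 - (-4*4 + g) = 2 - (-16 + g) = 2 + (16 - g) = 18 - g)
(V(-6, -4) - 46)*58 = ((18 - 1*(-6)) - 46)*58 = ((18 + 6) - 46)*58 = (24 - 46)*58 = -22*58 = -1276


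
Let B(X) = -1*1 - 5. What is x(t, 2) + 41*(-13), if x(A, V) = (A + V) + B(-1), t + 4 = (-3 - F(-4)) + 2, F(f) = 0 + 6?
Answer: -548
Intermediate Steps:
F(f) = 6
B(X) = -6 (B(X) = -1 - 5 = -6)
t = -11 (t = -4 + ((-3 - 1*6) + 2) = -4 + ((-3 - 6) + 2) = -4 + (-9 + 2) = -4 - 7 = -11)
x(A, V) = -6 + A + V (x(A, V) = (A + V) - 6 = -6 + A + V)
x(t, 2) + 41*(-13) = (-6 - 11 + 2) + 41*(-13) = -15 - 533 = -548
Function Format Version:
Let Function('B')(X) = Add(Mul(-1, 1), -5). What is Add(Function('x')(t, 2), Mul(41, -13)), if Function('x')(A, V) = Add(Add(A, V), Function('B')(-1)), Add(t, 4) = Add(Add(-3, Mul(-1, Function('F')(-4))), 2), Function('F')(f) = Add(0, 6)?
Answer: -548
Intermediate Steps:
Function('F')(f) = 6
Function('B')(X) = -6 (Function('B')(X) = Add(-1, -5) = -6)
t = -11 (t = Add(-4, Add(Add(-3, Mul(-1, 6)), 2)) = Add(-4, Add(Add(-3, -6), 2)) = Add(-4, Add(-9, 2)) = Add(-4, -7) = -11)
Function('x')(A, V) = Add(-6, A, V) (Function('x')(A, V) = Add(Add(A, V), -6) = Add(-6, A, V))
Add(Function('x')(t, 2), Mul(41, -13)) = Add(Add(-6, -11, 2), Mul(41, -13)) = Add(-15, -533) = -548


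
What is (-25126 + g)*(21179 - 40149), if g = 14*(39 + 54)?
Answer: 451941280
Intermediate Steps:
g = 1302 (g = 14*93 = 1302)
(-25126 + g)*(21179 - 40149) = (-25126 + 1302)*(21179 - 40149) = -23824*(-18970) = 451941280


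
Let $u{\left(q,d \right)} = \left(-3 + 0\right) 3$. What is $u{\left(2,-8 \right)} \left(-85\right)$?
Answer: $765$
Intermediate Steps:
$u{\left(q,d \right)} = -9$ ($u{\left(q,d \right)} = \left(-3\right) 3 = -9$)
$u{\left(2,-8 \right)} \left(-85\right) = \left(-9\right) \left(-85\right) = 765$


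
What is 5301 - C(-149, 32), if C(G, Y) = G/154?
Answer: 816503/154 ≈ 5302.0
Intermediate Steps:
C(G, Y) = G/154 (C(G, Y) = G*(1/154) = G/154)
5301 - C(-149, 32) = 5301 - (-149)/154 = 5301 - 1*(-149/154) = 5301 + 149/154 = 816503/154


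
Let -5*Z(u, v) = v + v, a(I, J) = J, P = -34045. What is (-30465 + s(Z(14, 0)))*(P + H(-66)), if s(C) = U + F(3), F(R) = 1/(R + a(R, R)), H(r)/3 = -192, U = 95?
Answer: 6308603999/6 ≈ 1.0514e+9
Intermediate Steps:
H(r) = -576 (H(r) = 3*(-192) = -576)
F(R) = 1/(2*R) (F(R) = 1/(R + R) = 1/(2*R))
Z(u, v) = -2*v/5 (Z(u, v) = -(v + v)/5 = -2*v/5)
s(C) = 571/6 (s(C) = 95 + (1/2)/3 = 95 + (1/2)*(1/3) = 95 + 1/6 = 571/6)
(-30465 + s(Z(14, 0)))*(P + H(-66)) = (-30465 + 571/6)*(-34045 - 576) = -182219/6*(-34621) = 6308603999/6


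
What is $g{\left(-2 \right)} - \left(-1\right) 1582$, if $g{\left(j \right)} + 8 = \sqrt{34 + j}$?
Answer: $1574 + 4 \sqrt{2} \approx 1579.7$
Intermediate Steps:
$g{\left(j \right)} = -8 + \sqrt{34 + j}$
$g{\left(-2 \right)} - \left(-1\right) 1582 = \left(-8 + \sqrt{34 - 2}\right) - \left(-1\right) 1582 = \left(-8 + \sqrt{32}\right) - -1582 = \left(-8 + 4 \sqrt{2}\right) + 1582 = 1574 + 4 \sqrt{2}$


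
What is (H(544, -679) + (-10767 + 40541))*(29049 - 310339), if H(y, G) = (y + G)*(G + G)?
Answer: -59944024160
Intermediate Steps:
H(y, G) = 2*G*(G + y) (H(y, G) = (G + y)*(2*G) = 2*G*(G + y))
(H(544, -679) + (-10767 + 40541))*(29049 - 310339) = (2*(-679)*(-679 + 544) + (-10767 + 40541))*(29049 - 310339) = (2*(-679)*(-135) + 29774)*(-281290) = (183330 + 29774)*(-281290) = 213104*(-281290) = -59944024160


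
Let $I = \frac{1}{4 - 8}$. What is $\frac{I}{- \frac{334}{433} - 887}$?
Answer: $\frac{433}{1537620} \approx 0.0002816$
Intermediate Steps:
$I = - \frac{1}{4}$ ($I = \frac{1}{-4} = - \frac{1}{4} \approx -0.25$)
$\frac{I}{- \frac{334}{433} - 887} = - \frac{1}{4 \left(- \frac{334}{433} - 887\right)} = - \frac{1}{4 \left(- \frac{384405}{433}\right)} = \left(- \frac{1}{4}\right) \left(- \frac{433}{384405}\right) = \frac{433}{1537620}$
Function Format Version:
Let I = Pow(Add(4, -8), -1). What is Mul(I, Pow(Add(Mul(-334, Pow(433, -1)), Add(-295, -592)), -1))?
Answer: Rational(433, 1537620) ≈ 0.00028160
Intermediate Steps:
I = Rational(-1, 4) (I = Pow(-4, -1) = Rational(-1, 4) ≈ -0.25000)
Mul(I, Pow(Add(Mul(-334, Pow(433, -1)), Add(-295, -592)), -1)) = Mul(Rational(-1, 4), Pow(Add(Mul(-334, Pow(433, -1)), Add(-295, -592)), -1)) = Mul(Rational(-1, 4), Pow(Add(Mul(-334, Rational(1, 433)), -887), -1)) = Mul(Rational(-1, 4), Pow(Add(Rational(-334, 433), -887), -1)) = Mul(Rational(-1, 4), Pow(Rational(-384405, 433), -1)) = Mul(Rational(-1, 4), Rational(-433, 384405)) = Rational(433, 1537620)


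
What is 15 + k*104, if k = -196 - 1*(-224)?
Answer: 2927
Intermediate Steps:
k = 28 (k = -196 + 224 = 28)
15 + k*104 = 15 + 28*104 = 15 + 2912 = 2927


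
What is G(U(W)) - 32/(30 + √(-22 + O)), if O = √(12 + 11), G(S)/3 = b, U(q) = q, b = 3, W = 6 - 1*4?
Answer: 9 - 32/(30 + I*√(22 - √23)) ≈ 7.9533 + 0.14471*I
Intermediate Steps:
W = 2 (W = 6 - 4 = 2)
G(S) = 9 (G(S) = 3*3 = 9)
O = √23 ≈ 4.7958
G(U(W)) - 32/(30 + √(-22 + O)) = 9 - 32/(30 + √(-22 + √23))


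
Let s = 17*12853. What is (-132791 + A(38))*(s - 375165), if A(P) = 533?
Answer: 20720067312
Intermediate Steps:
s = 218501
(-132791 + A(38))*(s - 375165) = (-132791 + 533)*(218501 - 375165) = -132258*(-156664) = 20720067312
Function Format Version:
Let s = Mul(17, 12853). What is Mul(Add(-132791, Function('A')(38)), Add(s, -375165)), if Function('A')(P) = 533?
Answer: 20720067312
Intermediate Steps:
s = 218501
Mul(Add(-132791, Function('A')(38)), Add(s, -375165)) = Mul(Add(-132791, 533), Add(218501, -375165)) = Mul(-132258, -156664) = 20720067312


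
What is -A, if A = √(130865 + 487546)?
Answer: -√618411 ≈ -786.39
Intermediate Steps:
A = √618411 ≈ 786.39
-A = -√618411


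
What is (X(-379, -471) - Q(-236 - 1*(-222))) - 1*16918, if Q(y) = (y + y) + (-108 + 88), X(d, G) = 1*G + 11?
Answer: -17330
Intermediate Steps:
X(d, G) = 11 + G (X(d, G) = G + 11 = 11 + G)
Q(y) = -20 + 2*y (Q(y) = 2*y - 20 = -20 + 2*y)
(X(-379, -471) - Q(-236 - 1*(-222))) - 1*16918 = ((11 - 471) - (-20 + 2*(-236 - 1*(-222)))) - 1*16918 = (-460 - (-20 + 2*(-236 + 222))) - 16918 = (-460 - (-20 + 2*(-14))) - 16918 = (-460 - (-20 - 28)) - 16918 = (-460 - 1*(-48)) - 16918 = (-460 + 48) - 16918 = -412 - 16918 = -17330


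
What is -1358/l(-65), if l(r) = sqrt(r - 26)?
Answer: 194*I*sqrt(91)/13 ≈ 142.36*I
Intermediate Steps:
l(r) = sqrt(-26 + r)
-1358/l(-65) = -1358/sqrt(-26 - 65) = -1358*(-I*sqrt(91)/91) = -(-194)*I*sqrt(91)/13 = 194*I*sqrt(91)/13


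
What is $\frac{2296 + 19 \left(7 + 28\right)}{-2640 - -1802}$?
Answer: $- \frac{2961}{838} \approx -3.5334$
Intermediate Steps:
$\frac{2296 + 19 \left(7 + 28\right)}{-2640 - -1802} = \frac{2296 + 19 \cdot 35}{-2640 + 1802} = \frac{2296 + 665}{-838} = 2961 \left(- \frac{1}{838}\right) = - \frac{2961}{838}$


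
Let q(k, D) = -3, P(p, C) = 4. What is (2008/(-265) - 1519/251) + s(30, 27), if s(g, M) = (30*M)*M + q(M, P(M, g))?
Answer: 1453576962/66515 ≈ 21853.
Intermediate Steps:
s(g, M) = -3 + 30*M² (s(g, M) = (30*M)*M - 3 = 30*M² - 3 = -3 + 30*M²)
(2008/(-265) - 1519/251) + s(30, 27) = (2008/(-265) - 1519/251) + (-3 + 30*27²) = (2008*(-1/265) - 1519*1/251) + (-3 + 30*729) = (-2008/265 - 1519/251) + (-3 + 21870) = -906543/66515 + 21867 = 1453576962/66515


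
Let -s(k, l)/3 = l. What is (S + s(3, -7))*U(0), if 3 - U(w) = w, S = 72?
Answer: 279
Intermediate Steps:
s(k, l) = -3*l
U(w) = 3 - w
(S + s(3, -7))*U(0) = (72 - 3*(-7))*(3 - 1*0) = (72 + 21)*(3 + 0) = 93*3 = 279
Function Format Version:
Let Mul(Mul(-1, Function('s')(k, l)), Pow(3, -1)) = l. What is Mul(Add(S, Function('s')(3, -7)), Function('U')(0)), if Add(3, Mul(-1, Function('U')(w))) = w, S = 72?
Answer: 279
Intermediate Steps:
Function('s')(k, l) = Mul(-3, l)
Function('U')(w) = Add(3, Mul(-1, w))
Mul(Add(S, Function('s')(3, -7)), Function('U')(0)) = Mul(Add(72, Mul(-3, -7)), Add(3, Mul(-1, 0))) = Mul(Add(72, 21), Add(3, 0)) = Mul(93, 3) = 279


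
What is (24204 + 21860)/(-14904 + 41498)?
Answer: 23032/13297 ≈ 1.7321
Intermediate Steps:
(24204 + 21860)/(-14904 + 41498) = 46064/26594 = 46064*(1/26594) = 23032/13297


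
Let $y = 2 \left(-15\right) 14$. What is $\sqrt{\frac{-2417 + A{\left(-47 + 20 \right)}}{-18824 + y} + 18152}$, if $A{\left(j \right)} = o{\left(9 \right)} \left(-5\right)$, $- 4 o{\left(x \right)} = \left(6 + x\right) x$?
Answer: $\frac{\sqrt{23260558155}}{1132} \approx 134.73$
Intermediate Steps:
$o{\left(x \right)} = - \frac{x \left(6 + x\right)}{4}$ ($o{\left(x \right)} = - \frac{\left(6 + x\right) x}{4} = - \frac{x \left(6 + x\right)}{4}$)
$y = -420$ ($y = \left(-30\right) 14 = -420$)
$A{\left(j \right)} = \frac{675}{4}$ ($A{\left(j \right)} = \left(- \frac{1}{4}\right) 9 \left(6 + 9\right) \left(-5\right) = \left(- \frac{1}{4}\right) 9 \cdot 15 \left(-5\right) = \left(- \frac{135}{4}\right) \left(-5\right) = \frac{675}{4}$)
$\sqrt{\frac{-2417 + A{\left(-47 + 20 \right)}}{-18824 + y} + 18152} = \sqrt{\frac{-2417 + \frac{675}{4}}{-18824 - 420} + 18152} = \sqrt{- \frac{8993}{4 \left(-19244\right)} + 18152} = \sqrt{\left(- \frac{8993}{4}\right) \left(- \frac{1}{19244}\right) + 18152} = \sqrt{\frac{529}{4528} + 18152} = \sqrt{\frac{82192785}{4528}} = \frac{\sqrt{23260558155}}{1132}$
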